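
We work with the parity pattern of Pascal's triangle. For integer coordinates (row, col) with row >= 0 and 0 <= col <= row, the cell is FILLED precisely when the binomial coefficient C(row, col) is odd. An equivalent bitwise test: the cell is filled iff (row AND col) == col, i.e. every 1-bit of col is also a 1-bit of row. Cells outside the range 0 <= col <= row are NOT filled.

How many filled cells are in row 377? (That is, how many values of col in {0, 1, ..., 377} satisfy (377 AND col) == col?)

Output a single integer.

377 in binary = 101111001
popcount(377) = number of 1-bits in 101111001 = 6
A col c satisfies (377 AND c) == c iff every set bit of c is also set in 377; each of the 6 set bits of 377 can independently be on or off in c.
count = 2^6 = 64

Answer: 64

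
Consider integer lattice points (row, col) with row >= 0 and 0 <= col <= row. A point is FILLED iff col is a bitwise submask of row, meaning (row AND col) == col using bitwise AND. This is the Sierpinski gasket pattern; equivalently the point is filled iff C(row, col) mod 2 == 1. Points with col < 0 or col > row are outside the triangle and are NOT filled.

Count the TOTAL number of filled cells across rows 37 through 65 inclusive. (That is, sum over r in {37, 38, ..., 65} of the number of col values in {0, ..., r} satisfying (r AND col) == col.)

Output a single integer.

Answer: 470

Derivation:
r37=100101 pc3: +8 =8
r38=100110 pc3: +8 =16
r39=100111 pc4: +16 =32
r40=101000 pc2: +4 =36
r41=101001 pc3: +8 =44
r42=101010 pc3: +8 =52
r43=101011 pc4: +16 =68
r44=101100 pc3: +8 =76
r45=101101 pc4: +16 =92
r46=101110 pc4: +16 =108
r47=101111 pc5: +32 =140
r48=110000 pc2: +4 =144
r49=110001 pc3: +8 =152
r50=110010 pc3: +8 =160
r51=110011 pc4: +16 =176
r52=110100 pc3: +8 =184
r53=110101 pc4: +16 =200
r54=110110 pc4: +16 =216
r55=110111 pc5: +32 =248
r56=111000 pc3: +8 =256
r57=111001 pc4: +16 =272
r58=111010 pc4: +16 =288
r59=111011 pc5: +32 =320
r60=111100 pc4: +16 =336
r61=111101 pc5: +32 =368
r62=111110 pc5: +32 =400
r63=111111 pc6: +64 =464
r64=1000000 pc1: +2 =466
r65=1000001 pc2: +4 =470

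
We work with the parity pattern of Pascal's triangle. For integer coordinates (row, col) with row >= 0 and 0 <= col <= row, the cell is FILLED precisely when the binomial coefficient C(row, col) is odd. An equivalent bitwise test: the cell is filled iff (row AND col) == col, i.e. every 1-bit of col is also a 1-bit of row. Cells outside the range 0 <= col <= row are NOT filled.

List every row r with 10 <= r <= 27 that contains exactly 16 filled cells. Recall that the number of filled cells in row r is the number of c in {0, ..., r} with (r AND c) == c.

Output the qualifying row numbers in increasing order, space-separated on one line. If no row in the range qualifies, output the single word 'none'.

Row r has 2^popcount(r) filled cells, so we need popcount(r) = log2(16) = 4.
Scan r = 10..27 and keep those with exactly 4 one-bits:
r=10=1010 popcount=2 -> skip
r=11=1011 popcount=3 -> skip
r=12=1100 popcount=2 -> skip
r=13=1101 popcount=3 -> skip
r=14=1110 popcount=3 -> skip
r=15=1111 popcount=4 -> KEEP
r=16=10000 popcount=1 -> skip
r=17=10001 popcount=2 -> skip
r=18=10010 popcount=2 -> skip
r=19=10011 popcount=3 -> skip
r=20=10100 popcount=2 -> skip
r=21=10101 popcount=3 -> skip
r=22=10110 popcount=3 -> skip
r=23=10111 popcount=4 -> KEEP
r=24=11000 popcount=2 -> skip
r=25=11001 popcount=3 -> skip
r=26=11010 popcount=3 -> skip
r=27=11011 popcount=4 -> KEEP
Kept rows: 15 23 27

Answer: 15 23 27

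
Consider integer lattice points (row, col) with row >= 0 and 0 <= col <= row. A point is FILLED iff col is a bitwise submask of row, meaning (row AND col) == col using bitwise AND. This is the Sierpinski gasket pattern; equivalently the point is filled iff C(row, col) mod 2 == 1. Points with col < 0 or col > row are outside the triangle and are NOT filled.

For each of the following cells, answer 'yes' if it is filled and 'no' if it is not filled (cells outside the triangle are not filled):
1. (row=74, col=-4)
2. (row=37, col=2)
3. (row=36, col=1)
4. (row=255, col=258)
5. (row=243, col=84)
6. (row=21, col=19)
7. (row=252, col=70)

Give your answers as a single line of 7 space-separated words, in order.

Answer: no no no no no no no

Derivation:
(74,-4): col outside [0, 74] -> not filled
(37,2): row=0b100101, col=0b10, row AND col = 0b0 = 0; 0 != 2 -> empty
(36,1): row=0b100100, col=0b1, row AND col = 0b0 = 0; 0 != 1 -> empty
(255,258): col outside [0, 255] -> not filled
(243,84): row=0b11110011, col=0b1010100, row AND col = 0b1010000 = 80; 80 != 84 -> empty
(21,19): row=0b10101, col=0b10011, row AND col = 0b10001 = 17; 17 != 19 -> empty
(252,70): row=0b11111100, col=0b1000110, row AND col = 0b1000100 = 68; 68 != 70 -> empty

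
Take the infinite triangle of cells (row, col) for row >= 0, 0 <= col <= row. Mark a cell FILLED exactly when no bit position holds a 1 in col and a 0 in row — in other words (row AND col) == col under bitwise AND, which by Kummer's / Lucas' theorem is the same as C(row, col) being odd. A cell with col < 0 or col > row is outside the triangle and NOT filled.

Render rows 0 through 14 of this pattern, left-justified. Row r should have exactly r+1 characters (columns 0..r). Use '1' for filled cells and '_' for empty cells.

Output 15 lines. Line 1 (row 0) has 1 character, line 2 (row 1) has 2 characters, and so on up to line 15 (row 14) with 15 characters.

Answer: 1
11
1_1
1111
1___1
11__11
1_1_1_1
11111111
1_______1
11______11
1_1_____1_1
1111____1111
1___1___1___1
11__11__11__11
1_1_1_1_1_1_1_1

Derivation:
r0=0: 1
r1=1: 11
r2=10: 1_1
r3=11: 1111
r4=100: 1___1
r5=101: 11__11
r6=110: 1_1_1_1
r7=111: 11111111
r8=1000: 1_______1
r9=1001: 11______11
r10=1010: 1_1_____1_1
r11=1011: 1111____1111
r12=1100: 1___1___1___1
r13=1101: 11__11__11__11
r14=1110: 1_1_1_1_1_1_1_1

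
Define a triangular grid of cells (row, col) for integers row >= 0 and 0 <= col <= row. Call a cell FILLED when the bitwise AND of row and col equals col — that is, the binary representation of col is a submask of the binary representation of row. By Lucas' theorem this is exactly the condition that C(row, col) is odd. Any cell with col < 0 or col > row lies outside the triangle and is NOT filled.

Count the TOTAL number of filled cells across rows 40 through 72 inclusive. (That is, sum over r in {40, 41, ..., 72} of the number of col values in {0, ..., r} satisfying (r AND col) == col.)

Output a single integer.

Answer: 490

Derivation:
r40=101000 pc2: +4 =4
r41=101001 pc3: +8 =12
r42=101010 pc3: +8 =20
r43=101011 pc4: +16 =36
r44=101100 pc3: +8 =44
r45=101101 pc4: +16 =60
r46=101110 pc4: +16 =76
r47=101111 pc5: +32 =108
r48=110000 pc2: +4 =112
r49=110001 pc3: +8 =120
r50=110010 pc3: +8 =128
r51=110011 pc4: +16 =144
r52=110100 pc3: +8 =152
r53=110101 pc4: +16 =168
r54=110110 pc4: +16 =184
r55=110111 pc5: +32 =216
r56=111000 pc3: +8 =224
r57=111001 pc4: +16 =240
r58=111010 pc4: +16 =256
r59=111011 pc5: +32 =288
r60=111100 pc4: +16 =304
r61=111101 pc5: +32 =336
r62=111110 pc5: +32 =368
r63=111111 pc6: +64 =432
r64=1000000 pc1: +2 =434
r65=1000001 pc2: +4 =438
r66=1000010 pc2: +4 =442
r67=1000011 pc3: +8 =450
r68=1000100 pc2: +4 =454
r69=1000101 pc3: +8 =462
r70=1000110 pc3: +8 =470
r71=1000111 pc4: +16 =486
r72=1001000 pc2: +4 =490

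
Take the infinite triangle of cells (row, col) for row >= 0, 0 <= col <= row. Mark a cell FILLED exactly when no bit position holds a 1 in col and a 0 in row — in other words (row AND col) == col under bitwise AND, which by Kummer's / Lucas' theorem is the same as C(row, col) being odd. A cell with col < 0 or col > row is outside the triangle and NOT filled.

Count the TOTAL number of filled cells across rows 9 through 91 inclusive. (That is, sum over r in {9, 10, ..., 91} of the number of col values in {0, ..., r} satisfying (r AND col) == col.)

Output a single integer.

r9=1001 pc2: +4 =4
r10=1010 pc2: +4 =8
r11=1011 pc3: +8 =16
r12=1100 pc2: +4 =20
r13=1101 pc3: +8 =28
r14=1110 pc3: +8 =36
r15=1111 pc4: +16 =52
r16=10000 pc1: +2 =54
r17=10001 pc2: +4 =58
r18=10010 pc2: +4 =62
r19=10011 pc3: +8 =70
r20=10100 pc2: +4 =74
r21=10101 pc3: +8 =82
r22=10110 pc3: +8 =90
r23=10111 pc4: +16 =106
r24=11000 pc2: +4 =110
r25=11001 pc3: +8 =118
r26=11010 pc3: +8 =126
r27=11011 pc4: +16 =142
r28=11100 pc3: +8 =150
r29=11101 pc4: +16 =166
r30=11110 pc4: +16 =182
r31=11111 pc5: +32 =214
r32=100000 pc1: +2 =216
r33=100001 pc2: +4 =220
r34=100010 pc2: +4 =224
r35=100011 pc3: +8 =232
r36=100100 pc2: +4 =236
r37=100101 pc3: +8 =244
r38=100110 pc3: +8 =252
r39=100111 pc4: +16 =268
r40=101000 pc2: +4 =272
r41=101001 pc3: +8 =280
r42=101010 pc3: +8 =288
r43=101011 pc4: +16 =304
r44=101100 pc3: +8 =312
r45=101101 pc4: +16 =328
r46=101110 pc4: +16 =344
r47=101111 pc5: +32 =376
r48=110000 pc2: +4 =380
r49=110001 pc3: +8 =388
r50=110010 pc3: +8 =396
r51=110011 pc4: +16 =412
r52=110100 pc3: +8 =420
r53=110101 pc4: +16 =436
r54=110110 pc4: +16 =452
r55=110111 pc5: +32 =484
r56=111000 pc3: +8 =492
r57=111001 pc4: +16 =508
r58=111010 pc4: +16 =524
r59=111011 pc5: +32 =556
r60=111100 pc4: +16 =572
r61=111101 pc5: +32 =604
r62=111110 pc5: +32 =636
r63=111111 pc6: +64 =700
r64=1000000 pc1: +2 =702
r65=1000001 pc2: +4 =706
r66=1000010 pc2: +4 =710
r67=1000011 pc3: +8 =718
r68=1000100 pc2: +4 =722
r69=1000101 pc3: +8 =730
r70=1000110 pc3: +8 =738
r71=1000111 pc4: +16 =754
r72=1001000 pc2: +4 =758
r73=1001001 pc3: +8 =766
r74=1001010 pc3: +8 =774
r75=1001011 pc4: +16 =790
r76=1001100 pc3: +8 =798
r77=1001101 pc4: +16 =814
r78=1001110 pc4: +16 =830
r79=1001111 pc5: +32 =862
r80=1010000 pc2: +4 =866
r81=1010001 pc3: +8 =874
r82=1010010 pc3: +8 =882
r83=1010011 pc4: +16 =898
r84=1010100 pc3: +8 =906
r85=1010101 pc4: +16 =922
r86=1010110 pc4: +16 =938
r87=1010111 pc5: +32 =970
r88=1011000 pc3: +8 =978
r89=1011001 pc4: +16 =994
r90=1011010 pc4: +16 =1010
r91=1011011 pc5: +32 =1042

Answer: 1042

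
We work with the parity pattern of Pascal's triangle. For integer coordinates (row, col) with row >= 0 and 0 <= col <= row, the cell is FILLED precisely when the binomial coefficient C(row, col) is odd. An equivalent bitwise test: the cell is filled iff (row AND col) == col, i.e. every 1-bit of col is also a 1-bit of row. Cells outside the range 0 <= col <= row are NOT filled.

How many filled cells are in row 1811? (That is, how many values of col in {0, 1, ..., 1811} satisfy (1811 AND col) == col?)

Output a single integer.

Answer: 64

Derivation:
1811 in binary = 11100010011
popcount(1811) = number of 1-bits in 11100010011 = 6
A col c satisfies (1811 AND c) == c iff every set bit of c is also set in 1811; each of the 6 set bits of 1811 can independently be on or off in c.
count = 2^6 = 64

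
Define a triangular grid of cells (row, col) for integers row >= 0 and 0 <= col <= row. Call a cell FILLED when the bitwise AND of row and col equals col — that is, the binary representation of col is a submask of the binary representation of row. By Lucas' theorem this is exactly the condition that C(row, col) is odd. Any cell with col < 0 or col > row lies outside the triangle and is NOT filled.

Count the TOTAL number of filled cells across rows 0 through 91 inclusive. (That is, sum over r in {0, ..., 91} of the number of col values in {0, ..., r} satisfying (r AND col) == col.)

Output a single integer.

r0=0 pc0: +1 =1
r1=1 pc1: +2 =3
r2=10 pc1: +2 =5
r3=11 pc2: +4 =9
r4=100 pc1: +2 =11
r5=101 pc2: +4 =15
r6=110 pc2: +4 =19
r7=111 pc3: +8 =27
r8=1000 pc1: +2 =29
r9=1001 pc2: +4 =33
r10=1010 pc2: +4 =37
r11=1011 pc3: +8 =45
r12=1100 pc2: +4 =49
r13=1101 pc3: +8 =57
r14=1110 pc3: +8 =65
r15=1111 pc4: +16 =81
r16=10000 pc1: +2 =83
r17=10001 pc2: +4 =87
r18=10010 pc2: +4 =91
r19=10011 pc3: +8 =99
r20=10100 pc2: +4 =103
r21=10101 pc3: +8 =111
r22=10110 pc3: +8 =119
r23=10111 pc4: +16 =135
r24=11000 pc2: +4 =139
r25=11001 pc3: +8 =147
r26=11010 pc3: +8 =155
r27=11011 pc4: +16 =171
r28=11100 pc3: +8 =179
r29=11101 pc4: +16 =195
r30=11110 pc4: +16 =211
r31=11111 pc5: +32 =243
r32=100000 pc1: +2 =245
r33=100001 pc2: +4 =249
r34=100010 pc2: +4 =253
r35=100011 pc3: +8 =261
r36=100100 pc2: +4 =265
r37=100101 pc3: +8 =273
r38=100110 pc3: +8 =281
r39=100111 pc4: +16 =297
r40=101000 pc2: +4 =301
r41=101001 pc3: +8 =309
r42=101010 pc3: +8 =317
r43=101011 pc4: +16 =333
r44=101100 pc3: +8 =341
r45=101101 pc4: +16 =357
r46=101110 pc4: +16 =373
r47=101111 pc5: +32 =405
r48=110000 pc2: +4 =409
r49=110001 pc3: +8 =417
r50=110010 pc3: +8 =425
r51=110011 pc4: +16 =441
r52=110100 pc3: +8 =449
r53=110101 pc4: +16 =465
r54=110110 pc4: +16 =481
r55=110111 pc5: +32 =513
r56=111000 pc3: +8 =521
r57=111001 pc4: +16 =537
r58=111010 pc4: +16 =553
r59=111011 pc5: +32 =585
r60=111100 pc4: +16 =601
r61=111101 pc5: +32 =633
r62=111110 pc5: +32 =665
r63=111111 pc6: +64 =729
r64=1000000 pc1: +2 =731
r65=1000001 pc2: +4 =735
r66=1000010 pc2: +4 =739
r67=1000011 pc3: +8 =747
r68=1000100 pc2: +4 =751
r69=1000101 pc3: +8 =759
r70=1000110 pc3: +8 =767
r71=1000111 pc4: +16 =783
r72=1001000 pc2: +4 =787
r73=1001001 pc3: +8 =795
r74=1001010 pc3: +8 =803
r75=1001011 pc4: +16 =819
r76=1001100 pc3: +8 =827
r77=1001101 pc4: +16 =843
r78=1001110 pc4: +16 =859
r79=1001111 pc5: +32 =891
r80=1010000 pc2: +4 =895
r81=1010001 pc3: +8 =903
r82=1010010 pc3: +8 =911
r83=1010011 pc4: +16 =927
r84=1010100 pc3: +8 =935
r85=1010101 pc4: +16 =951
r86=1010110 pc4: +16 =967
r87=1010111 pc5: +32 =999
r88=1011000 pc3: +8 =1007
r89=1011001 pc4: +16 =1023
r90=1011010 pc4: +16 =1039
r91=1011011 pc5: +32 =1071

Answer: 1071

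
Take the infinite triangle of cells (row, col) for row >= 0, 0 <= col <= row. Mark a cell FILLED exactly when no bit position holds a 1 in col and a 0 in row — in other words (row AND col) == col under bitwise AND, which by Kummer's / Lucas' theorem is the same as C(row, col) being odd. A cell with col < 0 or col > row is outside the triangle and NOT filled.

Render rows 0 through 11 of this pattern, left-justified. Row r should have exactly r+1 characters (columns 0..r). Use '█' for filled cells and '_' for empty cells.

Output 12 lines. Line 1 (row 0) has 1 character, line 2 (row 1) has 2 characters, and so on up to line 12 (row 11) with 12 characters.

r0=0: █
r1=1: ██
r2=10: █_█
r3=11: ████
r4=100: █___█
r5=101: ██__██
r6=110: █_█_█_█
r7=111: ████████
r8=1000: █_______█
r9=1001: ██______██
r10=1010: █_█_____█_█
r11=1011: ████____████

Answer: █
██
█_█
████
█___█
██__██
█_█_█_█
████████
█_______█
██______██
█_█_____█_█
████____████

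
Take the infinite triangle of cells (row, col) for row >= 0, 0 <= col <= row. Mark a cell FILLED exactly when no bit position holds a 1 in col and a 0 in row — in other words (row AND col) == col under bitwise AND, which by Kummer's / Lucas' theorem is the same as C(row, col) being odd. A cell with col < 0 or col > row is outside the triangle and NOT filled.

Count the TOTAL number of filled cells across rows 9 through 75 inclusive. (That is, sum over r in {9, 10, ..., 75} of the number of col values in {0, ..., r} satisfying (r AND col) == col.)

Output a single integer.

r9=1001 pc2: +4 =4
r10=1010 pc2: +4 =8
r11=1011 pc3: +8 =16
r12=1100 pc2: +4 =20
r13=1101 pc3: +8 =28
r14=1110 pc3: +8 =36
r15=1111 pc4: +16 =52
r16=10000 pc1: +2 =54
r17=10001 pc2: +4 =58
r18=10010 pc2: +4 =62
r19=10011 pc3: +8 =70
r20=10100 pc2: +4 =74
r21=10101 pc3: +8 =82
r22=10110 pc3: +8 =90
r23=10111 pc4: +16 =106
r24=11000 pc2: +4 =110
r25=11001 pc3: +8 =118
r26=11010 pc3: +8 =126
r27=11011 pc4: +16 =142
r28=11100 pc3: +8 =150
r29=11101 pc4: +16 =166
r30=11110 pc4: +16 =182
r31=11111 pc5: +32 =214
r32=100000 pc1: +2 =216
r33=100001 pc2: +4 =220
r34=100010 pc2: +4 =224
r35=100011 pc3: +8 =232
r36=100100 pc2: +4 =236
r37=100101 pc3: +8 =244
r38=100110 pc3: +8 =252
r39=100111 pc4: +16 =268
r40=101000 pc2: +4 =272
r41=101001 pc3: +8 =280
r42=101010 pc3: +8 =288
r43=101011 pc4: +16 =304
r44=101100 pc3: +8 =312
r45=101101 pc4: +16 =328
r46=101110 pc4: +16 =344
r47=101111 pc5: +32 =376
r48=110000 pc2: +4 =380
r49=110001 pc3: +8 =388
r50=110010 pc3: +8 =396
r51=110011 pc4: +16 =412
r52=110100 pc3: +8 =420
r53=110101 pc4: +16 =436
r54=110110 pc4: +16 =452
r55=110111 pc5: +32 =484
r56=111000 pc3: +8 =492
r57=111001 pc4: +16 =508
r58=111010 pc4: +16 =524
r59=111011 pc5: +32 =556
r60=111100 pc4: +16 =572
r61=111101 pc5: +32 =604
r62=111110 pc5: +32 =636
r63=111111 pc6: +64 =700
r64=1000000 pc1: +2 =702
r65=1000001 pc2: +4 =706
r66=1000010 pc2: +4 =710
r67=1000011 pc3: +8 =718
r68=1000100 pc2: +4 =722
r69=1000101 pc3: +8 =730
r70=1000110 pc3: +8 =738
r71=1000111 pc4: +16 =754
r72=1001000 pc2: +4 =758
r73=1001001 pc3: +8 =766
r74=1001010 pc3: +8 =774
r75=1001011 pc4: +16 =790

Answer: 790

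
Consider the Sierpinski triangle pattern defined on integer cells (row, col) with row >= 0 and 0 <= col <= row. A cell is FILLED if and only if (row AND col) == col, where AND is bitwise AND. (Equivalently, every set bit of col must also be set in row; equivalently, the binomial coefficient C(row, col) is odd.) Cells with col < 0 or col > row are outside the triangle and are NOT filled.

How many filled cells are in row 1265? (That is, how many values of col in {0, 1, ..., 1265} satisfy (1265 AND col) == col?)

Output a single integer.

Answer: 64

Derivation:
1265 in binary = 10011110001
popcount(1265) = number of 1-bits in 10011110001 = 6
A col c satisfies (1265 AND c) == c iff every set bit of c is also set in 1265; each of the 6 set bits of 1265 can independently be on or off in c.
count = 2^6 = 64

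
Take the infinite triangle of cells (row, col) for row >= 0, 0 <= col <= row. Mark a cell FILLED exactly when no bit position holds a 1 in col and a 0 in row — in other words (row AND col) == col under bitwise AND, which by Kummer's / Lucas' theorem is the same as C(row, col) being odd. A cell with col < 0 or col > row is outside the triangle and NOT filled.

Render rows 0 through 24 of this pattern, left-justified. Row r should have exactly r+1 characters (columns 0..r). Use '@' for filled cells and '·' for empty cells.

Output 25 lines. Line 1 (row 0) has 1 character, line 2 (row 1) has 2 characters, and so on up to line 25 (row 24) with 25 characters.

Answer: @
@@
@·@
@@@@
@···@
@@··@@
@·@·@·@
@@@@@@@@
@·······@
@@······@@
@·@·····@·@
@@@@····@@@@
@···@···@···@
@@··@@··@@··@@
@·@·@·@·@·@·@·@
@@@@@@@@@@@@@@@@
@···············@
@@··············@@
@·@·············@·@
@@@@············@@@@
@···@···········@···@
@@··@@··········@@··@@
@·@·@·@·········@·@·@·@
@@@@@@@@········@@@@@@@@
@·······@·······@·······@

Derivation:
r0=0: @
r1=1: @@
r2=10: @·@
r3=11: @@@@
r4=100: @···@
r5=101: @@··@@
r6=110: @·@·@·@
r7=111: @@@@@@@@
r8=1000: @·······@
r9=1001: @@······@@
r10=1010: @·@·····@·@
r11=1011: @@@@····@@@@
r12=1100: @···@···@···@
r13=1101: @@··@@··@@··@@
r14=1110: @·@·@·@·@·@·@·@
r15=1111: @@@@@@@@@@@@@@@@
r16=10000: @···············@
r17=10001: @@··············@@
r18=10010: @·@·············@·@
r19=10011: @@@@············@@@@
r20=10100: @···@···········@···@
r21=10101: @@··@@··········@@··@@
r22=10110: @·@·@·@·········@·@·@·@
r23=10111: @@@@@@@@········@@@@@@@@
r24=11000: @·······@·······@·······@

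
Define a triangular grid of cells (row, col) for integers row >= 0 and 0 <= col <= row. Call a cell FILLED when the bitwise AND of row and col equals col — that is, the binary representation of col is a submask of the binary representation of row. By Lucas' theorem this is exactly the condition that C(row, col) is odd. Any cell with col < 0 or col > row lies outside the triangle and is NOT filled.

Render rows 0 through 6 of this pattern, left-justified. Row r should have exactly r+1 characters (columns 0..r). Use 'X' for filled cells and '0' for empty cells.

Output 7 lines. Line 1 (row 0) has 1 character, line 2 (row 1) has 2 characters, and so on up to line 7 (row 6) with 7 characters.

r0=0: X
r1=1: XX
r2=10: X0X
r3=11: XXXX
r4=100: X000X
r5=101: XX00XX
r6=110: X0X0X0X

Answer: X
XX
X0X
XXXX
X000X
XX00XX
X0X0X0X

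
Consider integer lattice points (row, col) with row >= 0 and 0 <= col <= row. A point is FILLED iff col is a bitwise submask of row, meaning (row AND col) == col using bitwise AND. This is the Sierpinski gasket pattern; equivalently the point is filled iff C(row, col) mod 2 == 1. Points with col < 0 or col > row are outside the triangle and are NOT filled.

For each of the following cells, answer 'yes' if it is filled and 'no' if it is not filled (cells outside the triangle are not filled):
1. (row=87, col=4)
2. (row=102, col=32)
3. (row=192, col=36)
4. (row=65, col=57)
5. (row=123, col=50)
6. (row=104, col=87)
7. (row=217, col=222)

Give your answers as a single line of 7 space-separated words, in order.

(87,4): row=0b1010111, col=0b100, row AND col = 0b100 = 4; 4 == 4 -> filled
(102,32): row=0b1100110, col=0b100000, row AND col = 0b100000 = 32; 32 == 32 -> filled
(192,36): row=0b11000000, col=0b100100, row AND col = 0b0 = 0; 0 != 36 -> empty
(65,57): row=0b1000001, col=0b111001, row AND col = 0b1 = 1; 1 != 57 -> empty
(123,50): row=0b1111011, col=0b110010, row AND col = 0b110010 = 50; 50 == 50 -> filled
(104,87): row=0b1101000, col=0b1010111, row AND col = 0b1000000 = 64; 64 != 87 -> empty
(217,222): col outside [0, 217] -> not filled

Answer: yes yes no no yes no no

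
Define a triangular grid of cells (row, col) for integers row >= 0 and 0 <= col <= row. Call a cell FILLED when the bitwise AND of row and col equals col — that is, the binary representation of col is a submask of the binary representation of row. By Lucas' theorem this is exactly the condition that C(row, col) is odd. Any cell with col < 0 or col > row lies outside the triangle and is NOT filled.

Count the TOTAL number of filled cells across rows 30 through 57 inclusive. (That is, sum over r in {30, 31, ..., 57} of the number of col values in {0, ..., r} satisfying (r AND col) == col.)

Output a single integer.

r30=11110 pc4: +16 =16
r31=11111 pc5: +32 =48
r32=100000 pc1: +2 =50
r33=100001 pc2: +4 =54
r34=100010 pc2: +4 =58
r35=100011 pc3: +8 =66
r36=100100 pc2: +4 =70
r37=100101 pc3: +8 =78
r38=100110 pc3: +8 =86
r39=100111 pc4: +16 =102
r40=101000 pc2: +4 =106
r41=101001 pc3: +8 =114
r42=101010 pc3: +8 =122
r43=101011 pc4: +16 =138
r44=101100 pc3: +8 =146
r45=101101 pc4: +16 =162
r46=101110 pc4: +16 =178
r47=101111 pc5: +32 =210
r48=110000 pc2: +4 =214
r49=110001 pc3: +8 =222
r50=110010 pc3: +8 =230
r51=110011 pc4: +16 =246
r52=110100 pc3: +8 =254
r53=110101 pc4: +16 =270
r54=110110 pc4: +16 =286
r55=110111 pc5: +32 =318
r56=111000 pc3: +8 =326
r57=111001 pc4: +16 =342

Answer: 342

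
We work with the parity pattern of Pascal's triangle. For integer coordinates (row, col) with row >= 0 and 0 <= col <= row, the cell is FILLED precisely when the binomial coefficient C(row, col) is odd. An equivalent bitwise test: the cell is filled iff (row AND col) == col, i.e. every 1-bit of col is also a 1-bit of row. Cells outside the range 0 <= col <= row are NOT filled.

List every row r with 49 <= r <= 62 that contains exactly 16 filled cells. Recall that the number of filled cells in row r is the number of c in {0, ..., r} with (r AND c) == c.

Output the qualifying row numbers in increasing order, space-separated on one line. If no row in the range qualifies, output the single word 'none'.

Row r has 2^popcount(r) filled cells, so we need popcount(r) = log2(16) = 4.
Scan r = 49..62 and keep those with exactly 4 one-bits:
r=49=110001 popcount=3 -> skip
r=50=110010 popcount=3 -> skip
r=51=110011 popcount=4 -> KEEP
r=52=110100 popcount=3 -> skip
r=53=110101 popcount=4 -> KEEP
r=54=110110 popcount=4 -> KEEP
r=55=110111 popcount=5 -> skip
r=56=111000 popcount=3 -> skip
r=57=111001 popcount=4 -> KEEP
r=58=111010 popcount=4 -> KEEP
r=59=111011 popcount=5 -> skip
r=60=111100 popcount=4 -> KEEP
r=61=111101 popcount=5 -> skip
r=62=111110 popcount=5 -> skip
Kept rows: 51 53 54 57 58 60

Answer: 51 53 54 57 58 60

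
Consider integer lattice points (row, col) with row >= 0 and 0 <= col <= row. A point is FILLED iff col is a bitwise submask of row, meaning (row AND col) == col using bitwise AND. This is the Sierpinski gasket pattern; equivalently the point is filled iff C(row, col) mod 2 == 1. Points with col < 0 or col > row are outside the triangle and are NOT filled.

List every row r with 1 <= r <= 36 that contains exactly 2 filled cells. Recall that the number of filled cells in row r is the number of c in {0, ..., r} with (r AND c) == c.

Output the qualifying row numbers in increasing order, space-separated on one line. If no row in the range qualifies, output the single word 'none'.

Row r has 2^popcount(r) filled cells, so we need popcount(r) = log2(2) = 1.
Scan r = 1..36 and keep those with exactly 1 one-bits:
r=1=1 popcount=1 -> KEEP
r=2=10 popcount=1 -> KEEP
r=3=11 popcount=2 -> skip
r=4=100 popcount=1 -> KEEP
r=5=101 popcount=2 -> skip
r=6=110 popcount=2 -> skip
r=7=111 popcount=3 -> skip
r=8=1000 popcount=1 -> KEEP
r=9=1001 popcount=2 -> skip
r=10=1010 popcount=2 -> skip
r=11=1011 popcount=3 -> skip
r=12=1100 popcount=2 -> skip
r=13=1101 popcount=3 -> skip
r=14=1110 popcount=3 -> skip
r=15=1111 popcount=4 -> skip
r=16=10000 popcount=1 -> KEEP
r=17=10001 popcount=2 -> skip
r=18=10010 popcount=2 -> skip
r=19=10011 popcount=3 -> skip
r=20=10100 popcount=2 -> skip
r=21=10101 popcount=3 -> skip
r=22=10110 popcount=3 -> skip
r=23=10111 popcount=4 -> skip
r=24=11000 popcount=2 -> skip
r=25=11001 popcount=3 -> skip
r=26=11010 popcount=3 -> skip
r=27=11011 popcount=4 -> skip
r=28=11100 popcount=3 -> skip
r=29=11101 popcount=4 -> skip
r=30=11110 popcount=4 -> skip
r=31=11111 popcount=5 -> skip
r=32=100000 popcount=1 -> KEEP
r=33=100001 popcount=2 -> skip
r=34=100010 popcount=2 -> skip
r=35=100011 popcount=3 -> skip
r=36=100100 popcount=2 -> skip
Kept rows: 1 2 4 8 16 32

Answer: 1 2 4 8 16 32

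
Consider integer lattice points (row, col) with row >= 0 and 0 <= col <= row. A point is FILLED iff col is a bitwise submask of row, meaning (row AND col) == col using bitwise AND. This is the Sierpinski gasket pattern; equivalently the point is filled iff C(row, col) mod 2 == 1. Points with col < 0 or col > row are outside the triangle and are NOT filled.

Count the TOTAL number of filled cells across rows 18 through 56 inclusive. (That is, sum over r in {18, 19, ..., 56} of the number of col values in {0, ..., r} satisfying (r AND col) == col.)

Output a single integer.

r18=10010 pc2: +4 =4
r19=10011 pc3: +8 =12
r20=10100 pc2: +4 =16
r21=10101 pc3: +8 =24
r22=10110 pc3: +8 =32
r23=10111 pc4: +16 =48
r24=11000 pc2: +4 =52
r25=11001 pc3: +8 =60
r26=11010 pc3: +8 =68
r27=11011 pc4: +16 =84
r28=11100 pc3: +8 =92
r29=11101 pc4: +16 =108
r30=11110 pc4: +16 =124
r31=11111 pc5: +32 =156
r32=100000 pc1: +2 =158
r33=100001 pc2: +4 =162
r34=100010 pc2: +4 =166
r35=100011 pc3: +8 =174
r36=100100 pc2: +4 =178
r37=100101 pc3: +8 =186
r38=100110 pc3: +8 =194
r39=100111 pc4: +16 =210
r40=101000 pc2: +4 =214
r41=101001 pc3: +8 =222
r42=101010 pc3: +8 =230
r43=101011 pc4: +16 =246
r44=101100 pc3: +8 =254
r45=101101 pc4: +16 =270
r46=101110 pc4: +16 =286
r47=101111 pc5: +32 =318
r48=110000 pc2: +4 =322
r49=110001 pc3: +8 =330
r50=110010 pc3: +8 =338
r51=110011 pc4: +16 =354
r52=110100 pc3: +8 =362
r53=110101 pc4: +16 =378
r54=110110 pc4: +16 =394
r55=110111 pc5: +32 =426
r56=111000 pc3: +8 =434

Answer: 434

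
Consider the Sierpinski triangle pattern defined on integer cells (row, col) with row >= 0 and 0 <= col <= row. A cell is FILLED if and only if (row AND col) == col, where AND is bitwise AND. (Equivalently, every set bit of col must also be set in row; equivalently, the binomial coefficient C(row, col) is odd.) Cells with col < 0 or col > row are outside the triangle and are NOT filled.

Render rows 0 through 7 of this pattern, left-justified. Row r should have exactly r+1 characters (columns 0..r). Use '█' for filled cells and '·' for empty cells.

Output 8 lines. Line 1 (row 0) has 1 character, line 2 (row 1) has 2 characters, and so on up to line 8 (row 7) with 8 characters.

Answer: █
██
█·█
████
█···█
██··██
█·█·█·█
████████

Derivation:
r0=0: █
r1=1: ██
r2=10: █·█
r3=11: ████
r4=100: █···█
r5=101: ██··██
r6=110: █·█·█·█
r7=111: ████████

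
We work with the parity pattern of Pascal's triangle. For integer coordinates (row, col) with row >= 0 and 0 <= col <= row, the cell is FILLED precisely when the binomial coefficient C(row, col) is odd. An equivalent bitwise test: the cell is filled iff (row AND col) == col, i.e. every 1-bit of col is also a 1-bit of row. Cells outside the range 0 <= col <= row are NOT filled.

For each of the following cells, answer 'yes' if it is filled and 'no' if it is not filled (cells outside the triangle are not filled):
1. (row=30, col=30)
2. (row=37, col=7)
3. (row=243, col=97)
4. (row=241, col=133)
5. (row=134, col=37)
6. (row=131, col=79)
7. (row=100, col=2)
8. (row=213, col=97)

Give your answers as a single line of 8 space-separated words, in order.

Answer: yes no yes no no no no no

Derivation:
(30,30): row=0b11110, col=0b11110, row AND col = 0b11110 = 30; 30 == 30 -> filled
(37,7): row=0b100101, col=0b111, row AND col = 0b101 = 5; 5 != 7 -> empty
(243,97): row=0b11110011, col=0b1100001, row AND col = 0b1100001 = 97; 97 == 97 -> filled
(241,133): row=0b11110001, col=0b10000101, row AND col = 0b10000001 = 129; 129 != 133 -> empty
(134,37): row=0b10000110, col=0b100101, row AND col = 0b100 = 4; 4 != 37 -> empty
(131,79): row=0b10000011, col=0b1001111, row AND col = 0b11 = 3; 3 != 79 -> empty
(100,2): row=0b1100100, col=0b10, row AND col = 0b0 = 0; 0 != 2 -> empty
(213,97): row=0b11010101, col=0b1100001, row AND col = 0b1000001 = 65; 65 != 97 -> empty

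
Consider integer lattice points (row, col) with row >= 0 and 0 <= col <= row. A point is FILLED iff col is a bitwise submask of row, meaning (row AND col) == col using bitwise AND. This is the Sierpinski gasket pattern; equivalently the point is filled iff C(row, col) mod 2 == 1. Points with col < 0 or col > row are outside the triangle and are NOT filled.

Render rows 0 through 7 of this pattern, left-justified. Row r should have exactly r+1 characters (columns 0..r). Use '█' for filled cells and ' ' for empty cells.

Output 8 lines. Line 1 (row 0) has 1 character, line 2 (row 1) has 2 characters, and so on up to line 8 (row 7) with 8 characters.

r0=0: █
r1=1: ██
r2=10: █ █
r3=11: ████
r4=100: █   █
r5=101: ██  ██
r6=110: █ █ █ █
r7=111: ████████

Answer: █
██
█ █
████
█   █
██  ██
█ █ █ █
████████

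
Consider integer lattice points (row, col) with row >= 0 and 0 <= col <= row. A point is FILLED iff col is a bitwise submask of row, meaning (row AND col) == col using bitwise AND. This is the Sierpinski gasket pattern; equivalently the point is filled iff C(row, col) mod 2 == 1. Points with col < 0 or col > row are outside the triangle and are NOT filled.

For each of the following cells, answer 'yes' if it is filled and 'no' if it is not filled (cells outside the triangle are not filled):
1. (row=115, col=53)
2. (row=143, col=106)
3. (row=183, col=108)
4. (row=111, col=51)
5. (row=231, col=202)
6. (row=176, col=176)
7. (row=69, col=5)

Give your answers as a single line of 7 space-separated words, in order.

(115,53): row=0b1110011, col=0b110101, row AND col = 0b110001 = 49; 49 != 53 -> empty
(143,106): row=0b10001111, col=0b1101010, row AND col = 0b1010 = 10; 10 != 106 -> empty
(183,108): row=0b10110111, col=0b1101100, row AND col = 0b100100 = 36; 36 != 108 -> empty
(111,51): row=0b1101111, col=0b110011, row AND col = 0b100011 = 35; 35 != 51 -> empty
(231,202): row=0b11100111, col=0b11001010, row AND col = 0b11000010 = 194; 194 != 202 -> empty
(176,176): row=0b10110000, col=0b10110000, row AND col = 0b10110000 = 176; 176 == 176 -> filled
(69,5): row=0b1000101, col=0b101, row AND col = 0b101 = 5; 5 == 5 -> filled

Answer: no no no no no yes yes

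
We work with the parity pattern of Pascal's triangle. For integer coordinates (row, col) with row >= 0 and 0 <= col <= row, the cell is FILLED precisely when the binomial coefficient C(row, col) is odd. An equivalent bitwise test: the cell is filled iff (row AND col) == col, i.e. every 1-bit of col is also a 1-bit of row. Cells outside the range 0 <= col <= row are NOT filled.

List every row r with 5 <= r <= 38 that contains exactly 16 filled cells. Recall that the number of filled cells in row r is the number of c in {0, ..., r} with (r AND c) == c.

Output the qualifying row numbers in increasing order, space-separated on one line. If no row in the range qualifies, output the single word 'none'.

Answer: 15 23 27 29 30

Derivation:
Row r has 2^popcount(r) filled cells, so we need popcount(r) = log2(16) = 4.
Scan r = 5..38 and keep those with exactly 4 one-bits:
r=5=101 popcount=2 -> skip
r=6=110 popcount=2 -> skip
r=7=111 popcount=3 -> skip
r=8=1000 popcount=1 -> skip
r=9=1001 popcount=2 -> skip
r=10=1010 popcount=2 -> skip
r=11=1011 popcount=3 -> skip
r=12=1100 popcount=2 -> skip
r=13=1101 popcount=3 -> skip
r=14=1110 popcount=3 -> skip
r=15=1111 popcount=4 -> KEEP
r=16=10000 popcount=1 -> skip
r=17=10001 popcount=2 -> skip
r=18=10010 popcount=2 -> skip
r=19=10011 popcount=3 -> skip
r=20=10100 popcount=2 -> skip
r=21=10101 popcount=3 -> skip
r=22=10110 popcount=3 -> skip
r=23=10111 popcount=4 -> KEEP
r=24=11000 popcount=2 -> skip
r=25=11001 popcount=3 -> skip
r=26=11010 popcount=3 -> skip
r=27=11011 popcount=4 -> KEEP
r=28=11100 popcount=3 -> skip
r=29=11101 popcount=4 -> KEEP
r=30=11110 popcount=4 -> KEEP
r=31=11111 popcount=5 -> skip
r=32=100000 popcount=1 -> skip
r=33=100001 popcount=2 -> skip
r=34=100010 popcount=2 -> skip
r=35=100011 popcount=3 -> skip
r=36=100100 popcount=2 -> skip
r=37=100101 popcount=3 -> skip
r=38=100110 popcount=3 -> skip
Kept rows: 15 23 27 29 30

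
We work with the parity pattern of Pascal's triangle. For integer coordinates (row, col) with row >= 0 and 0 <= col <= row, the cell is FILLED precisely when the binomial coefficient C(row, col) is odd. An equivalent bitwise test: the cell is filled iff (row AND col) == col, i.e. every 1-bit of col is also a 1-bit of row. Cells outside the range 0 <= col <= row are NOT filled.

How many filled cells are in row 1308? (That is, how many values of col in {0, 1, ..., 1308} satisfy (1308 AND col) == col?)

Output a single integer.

1308 in binary = 10100011100
popcount(1308) = number of 1-bits in 10100011100 = 5
A col c satisfies (1308 AND c) == c iff every set bit of c is also set in 1308; each of the 5 set bits of 1308 can independently be on or off in c.
count = 2^5 = 32

Answer: 32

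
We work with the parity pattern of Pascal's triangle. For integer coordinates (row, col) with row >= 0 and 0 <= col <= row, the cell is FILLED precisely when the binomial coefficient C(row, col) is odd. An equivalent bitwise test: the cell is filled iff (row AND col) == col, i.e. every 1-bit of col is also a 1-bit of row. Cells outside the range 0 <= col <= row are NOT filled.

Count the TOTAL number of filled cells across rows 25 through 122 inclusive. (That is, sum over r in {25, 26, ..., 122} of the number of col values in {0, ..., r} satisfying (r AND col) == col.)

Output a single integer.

Answer: 1696

Derivation:
r25=11001 pc3: +8 =8
r26=11010 pc3: +8 =16
r27=11011 pc4: +16 =32
r28=11100 pc3: +8 =40
r29=11101 pc4: +16 =56
r30=11110 pc4: +16 =72
r31=11111 pc5: +32 =104
r32=100000 pc1: +2 =106
r33=100001 pc2: +4 =110
r34=100010 pc2: +4 =114
r35=100011 pc3: +8 =122
r36=100100 pc2: +4 =126
r37=100101 pc3: +8 =134
r38=100110 pc3: +8 =142
r39=100111 pc4: +16 =158
r40=101000 pc2: +4 =162
r41=101001 pc3: +8 =170
r42=101010 pc3: +8 =178
r43=101011 pc4: +16 =194
r44=101100 pc3: +8 =202
r45=101101 pc4: +16 =218
r46=101110 pc4: +16 =234
r47=101111 pc5: +32 =266
r48=110000 pc2: +4 =270
r49=110001 pc3: +8 =278
r50=110010 pc3: +8 =286
r51=110011 pc4: +16 =302
r52=110100 pc3: +8 =310
r53=110101 pc4: +16 =326
r54=110110 pc4: +16 =342
r55=110111 pc5: +32 =374
r56=111000 pc3: +8 =382
r57=111001 pc4: +16 =398
r58=111010 pc4: +16 =414
r59=111011 pc5: +32 =446
r60=111100 pc4: +16 =462
r61=111101 pc5: +32 =494
r62=111110 pc5: +32 =526
r63=111111 pc6: +64 =590
r64=1000000 pc1: +2 =592
r65=1000001 pc2: +4 =596
r66=1000010 pc2: +4 =600
r67=1000011 pc3: +8 =608
r68=1000100 pc2: +4 =612
r69=1000101 pc3: +8 =620
r70=1000110 pc3: +8 =628
r71=1000111 pc4: +16 =644
r72=1001000 pc2: +4 =648
r73=1001001 pc3: +8 =656
r74=1001010 pc3: +8 =664
r75=1001011 pc4: +16 =680
r76=1001100 pc3: +8 =688
r77=1001101 pc4: +16 =704
r78=1001110 pc4: +16 =720
r79=1001111 pc5: +32 =752
r80=1010000 pc2: +4 =756
r81=1010001 pc3: +8 =764
r82=1010010 pc3: +8 =772
r83=1010011 pc4: +16 =788
r84=1010100 pc3: +8 =796
r85=1010101 pc4: +16 =812
r86=1010110 pc4: +16 =828
r87=1010111 pc5: +32 =860
r88=1011000 pc3: +8 =868
r89=1011001 pc4: +16 =884
r90=1011010 pc4: +16 =900
r91=1011011 pc5: +32 =932
r92=1011100 pc4: +16 =948
r93=1011101 pc5: +32 =980
r94=1011110 pc5: +32 =1012
r95=1011111 pc6: +64 =1076
r96=1100000 pc2: +4 =1080
r97=1100001 pc3: +8 =1088
r98=1100010 pc3: +8 =1096
r99=1100011 pc4: +16 =1112
r100=1100100 pc3: +8 =1120
r101=1100101 pc4: +16 =1136
r102=1100110 pc4: +16 =1152
r103=1100111 pc5: +32 =1184
r104=1101000 pc3: +8 =1192
r105=1101001 pc4: +16 =1208
r106=1101010 pc4: +16 =1224
r107=1101011 pc5: +32 =1256
r108=1101100 pc4: +16 =1272
r109=1101101 pc5: +32 =1304
r110=1101110 pc5: +32 =1336
r111=1101111 pc6: +64 =1400
r112=1110000 pc3: +8 =1408
r113=1110001 pc4: +16 =1424
r114=1110010 pc4: +16 =1440
r115=1110011 pc5: +32 =1472
r116=1110100 pc4: +16 =1488
r117=1110101 pc5: +32 =1520
r118=1110110 pc5: +32 =1552
r119=1110111 pc6: +64 =1616
r120=1111000 pc4: +16 =1632
r121=1111001 pc5: +32 =1664
r122=1111010 pc5: +32 =1696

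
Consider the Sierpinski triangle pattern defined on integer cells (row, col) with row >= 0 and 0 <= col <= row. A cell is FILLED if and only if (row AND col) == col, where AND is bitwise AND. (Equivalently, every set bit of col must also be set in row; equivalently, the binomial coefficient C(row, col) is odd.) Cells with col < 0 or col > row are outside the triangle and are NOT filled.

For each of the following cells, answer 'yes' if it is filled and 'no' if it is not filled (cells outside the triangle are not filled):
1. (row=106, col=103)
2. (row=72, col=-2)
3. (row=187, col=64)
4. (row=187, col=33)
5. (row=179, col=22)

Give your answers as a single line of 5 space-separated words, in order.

Answer: no no no yes no

Derivation:
(106,103): row=0b1101010, col=0b1100111, row AND col = 0b1100010 = 98; 98 != 103 -> empty
(72,-2): col outside [0, 72] -> not filled
(187,64): row=0b10111011, col=0b1000000, row AND col = 0b0 = 0; 0 != 64 -> empty
(187,33): row=0b10111011, col=0b100001, row AND col = 0b100001 = 33; 33 == 33 -> filled
(179,22): row=0b10110011, col=0b10110, row AND col = 0b10010 = 18; 18 != 22 -> empty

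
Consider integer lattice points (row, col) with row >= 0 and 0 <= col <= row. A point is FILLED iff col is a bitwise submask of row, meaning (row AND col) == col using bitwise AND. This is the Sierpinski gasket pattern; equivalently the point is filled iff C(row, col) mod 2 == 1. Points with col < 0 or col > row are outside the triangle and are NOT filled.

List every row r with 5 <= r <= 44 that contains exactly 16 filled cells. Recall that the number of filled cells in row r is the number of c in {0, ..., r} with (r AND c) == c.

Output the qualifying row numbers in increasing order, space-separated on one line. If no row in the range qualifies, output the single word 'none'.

Answer: 15 23 27 29 30 39 43

Derivation:
Row r has 2^popcount(r) filled cells, so we need popcount(r) = log2(16) = 4.
Scan r = 5..44 and keep those with exactly 4 one-bits:
r=5=101 popcount=2 -> skip
r=6=110 popcount=2 -> skip
r=7=111 popcount=3 -> skip
r=8=1000 popcount=1 -> skip
r=9=1001 popcount=2 -> skip
r=10=1010 popcount=2 -> skip
r=11=1011 popcount=3 -> skip
r=12=1100 popcount=2 -> skip
r=13=1101 popcount=3 -> skip
r=14=1110 popcount=3 -> skip
r=15=1111 popcount=4 -> KEEP
r=16=10000 popcount=1 -> skip
r=17=10001 popcount=2 -> skip
r=18=10010 popcount=2 -> skip
r=19=10011 popcount=3 -> skip
r=20=10100 popcount=2 -> skip
r=21=10101 popcount=3 -> skip
r=22=10110 popcount=3 -> skip
r=23=10111 popcount=4 -> KEEP
r=24=11000 popcount=2 -> skip
r=25=11001 popcount=3 -> skip
r=26=11010 popcount=3 -> skip
r=27=11011 popcount=4 -> KEEP
r=28=11100 popcount=3 -> skip
r=29=11101 popcount=4 -> KEEP
r=30=11110 popcount=4 -> KEEP
r=31=11111 popcount=5 -> skip
r=32=100000 popcount=1 -> skip
r=33=100001 popcount=2 -> skip
r=34=100010 popcount=2 -> skip
r=35=100011 popcount=3 -> skip
r=36=100100 popcount=2 -> skip
r=37=100101 popcount=3 -> skip
r=38=100110 popcount=3 -> skip
r=39=100111 popcount=4 -> KEEP
r=40=101000 popcount=2 -> skip
r=41=101001 popcount=3 -> skip
r=42=101010 popcount=3 -> skip
r=43=101011 popcount=4 -> KEEP
r=44=101100 popcount=3 -> skip
Kept rows: 15 23 27 29 30 39 43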